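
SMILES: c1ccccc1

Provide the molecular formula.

Heavy atoms from the SMILES: 6 C.
Implicit hydrogens by atom environment:
  6 × C (aromatic): 1 H each → 6
  Total hydrogens = 6.
Molecular formula: C6H6

C6H6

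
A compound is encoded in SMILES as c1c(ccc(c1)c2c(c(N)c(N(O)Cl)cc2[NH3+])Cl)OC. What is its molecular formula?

C13H14Cl2N3O2+

Heavy atoms from the SMILES: 13 C, 2 Cl, 3 N, 2 O.
Implicit hydrogens by atom environment:
  7 × C (aromatic): no H
  5 × C (aromatic): 1 H each → 5
  2 × Cl: no H
  1 × C: 3 H
  1 × N (charge +1): 3 H
  1 × N: 2 H
  1 × N: no H
  1 × O: 1 H
  1 × O: no H
  Total hydrogens = 14.
Net charge +1.
Molecular formula: C13H14Cl2N3O2+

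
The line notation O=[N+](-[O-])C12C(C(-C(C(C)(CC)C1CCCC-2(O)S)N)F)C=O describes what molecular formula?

Heavy atoms from the SMILES: 14 C, 1 F, 2 N, 4 O, 1 S.
Implicit hydrogens by atom environment:
  5 × C: 1 H each → 5
  4 × C: 2 H each → 8
  3 × C: no H
  2 × C: 3 H each → 6
  2 × O: no H
  1 × F: no H
  1 × N: 2 H
  1 × N (charge +1): no H
  1 × O: 1 H
  1 × O (charge -1): no H
  1 × S: 1 H
  Total hydrogens = 23.
Molecular formula: C14H23FN2O4S

C14H23FN2O4S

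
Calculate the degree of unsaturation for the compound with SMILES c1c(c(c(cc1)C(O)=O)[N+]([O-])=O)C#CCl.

Molecular formula from the SMILES: C9H4ClNO4.
DoU = (2C + 2 + N − H − X)/2 = (2·9 + 2 + 1 − 4 − 1)/2 = 16/2 = 8.
(Structurally: 1 ring(s) + 7 π bond(s) = 8.)

8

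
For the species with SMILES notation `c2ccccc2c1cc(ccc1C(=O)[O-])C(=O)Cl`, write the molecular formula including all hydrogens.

C14H8ClO3-

Heavy atoms from the SMILES: 14 C, 1 Cl, 3 O.
Implicit hydrogens by atom environment:
  8 × C (aromatic): 1 H each → 8
  4 × C (aromatic): no H
  2 × C: no H
  2 × O: no H
  1 × Cl: no H
  1 × O (charge -1): no H
  Total hydrogens = 8.
Net charge -1.
Molecular formula: C14H8ClO3-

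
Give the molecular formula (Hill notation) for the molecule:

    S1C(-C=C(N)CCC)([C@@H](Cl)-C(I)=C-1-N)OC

Heavy atoms from the SMILES: 10 C, 1 Cl, 1 I, 2 N, 1 O, 1 S.
Implicit hydrogens by atom environment:
  4 × C: no H
  2 × C: 3 H each → 6
  2 × C: 2 H each → 4
  2 × C: 1 H each → 2
  2 × N: 2 H each → 4
  1 × Cl: no H
  1 × I: no H
  1 × O: no H
  1 × S: no H
  Total hydrogens = 16.
Molecular formula: C10H16ClIN2OS

C10H16ClIN2OS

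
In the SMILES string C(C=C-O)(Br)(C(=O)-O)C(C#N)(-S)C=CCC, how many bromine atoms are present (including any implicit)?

The symbol for bromine appears 1 time in the SMILES.

1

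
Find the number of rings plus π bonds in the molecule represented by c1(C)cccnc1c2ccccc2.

Molecular formula from the SMILES: C12H11N.
DoU = (2C + 2 + N − H − X)/2 = (2·12 + 2 + 1 − 11 − 0)/2 = 16/2 = 8.
(Structurally: 2 ring(s) + 6 π bond(s) = 8.)

8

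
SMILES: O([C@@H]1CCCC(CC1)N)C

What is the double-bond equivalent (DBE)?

Molecular formula from the SMILES: C8H17NO.
DoU = (2C + 2 + N − H − X)/2 = (2·8 + 2 + 1 − 17 − 0)/2 = 2/2 = 1.
(Structurally: 1 ring(s) + 0 π bond(s) = 1.)

1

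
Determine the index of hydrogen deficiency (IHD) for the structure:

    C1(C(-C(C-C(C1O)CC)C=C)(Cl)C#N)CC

4

Molecular formula from the SMILES: C13H20ClNO.
DoU = (2C + 2 + N − H − X)/2 = (2·13 + 2 + 1 − 20 − 1)/2 = 8/2 = 4.
(Structurally: 1 ring(s) + 3 π bond(s) = 4.)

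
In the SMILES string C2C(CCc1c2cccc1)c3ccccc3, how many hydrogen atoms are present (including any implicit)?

Hydrogens are implicit in SMILES; fill each atom to its normal valence:
  9 × C (aromatic): 1 H each → 9
  3 × C: 2 H each → 6
  3 × C (aromatic): no H
  1 × C: 1 H
  Total hydrogens = 16.

16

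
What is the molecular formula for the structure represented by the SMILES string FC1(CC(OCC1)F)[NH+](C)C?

C7H14F2NO+

Heavy atoms from the SMILES: 7 C, 2 F, 1 N, 1 O.
Implicit hydrogens by atom environment:
  3 × C: 2 H each → 6
  2 × C: 3 H each → 6
  2 × F: no H
  1 × C: 1 H
  1 × C: no H
  1 × N (charge +1): 1 H
  1 × O: no H
  Total hydrogens = 14.
Net charge +1.
Molecular formula: C7H14F2NO+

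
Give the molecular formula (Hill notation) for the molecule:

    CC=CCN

C4H9N

Heavy atoms from the SMILES: 4 C, 1 N.
Implicit hydrogens by atom environment:
  2 × C: 1 H each → 2
  1 × C: 3 H
  1 × C: 2 H
  1 × N: 2 H
  Total hydrogens = 9.
Molecular formula: C4H9N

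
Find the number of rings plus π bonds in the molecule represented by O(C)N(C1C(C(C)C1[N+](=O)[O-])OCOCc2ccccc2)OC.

Molecular formula from the SMILES: C15H22N2O6.
DoU = (2C + 2 + N − H − X)/2 = (2·15 + 2 + 2 − 22 − 0)/2 = 12/2 = 6.
(Structurally: 2 ring(s) + 4 π bond(s) = 6.)

6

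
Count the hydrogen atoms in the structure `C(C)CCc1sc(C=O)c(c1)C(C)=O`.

Hydrogens are implicit in SMILES; fill each atom to its normal valence:
  3 × C: 2 H each → 6
  3 × C (aromatic): no H
  2 × C: 3 H each → 6
  2 × O: no H
  1 × C (aromatic): 1 H
  1 × C: 1 H
  1 × C: no H
  1 × S (aromatic): no H
  Total hydrogens = 14.

14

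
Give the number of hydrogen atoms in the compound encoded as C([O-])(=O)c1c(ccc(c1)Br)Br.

3

Hydrogens are implicit in SMILES; fill each atom to its normal valence:
  3 × C (aromatic): 1 H each → 3
  3 × C (aromatic): no H
  2 × Br: no H
  1 × C: no H
  1 × O: no H
  1 × O (charge -1): no H
  Total hydrogens = 3.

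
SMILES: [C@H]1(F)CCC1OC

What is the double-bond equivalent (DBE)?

Molecular formula from the SMILES: C5H9FO.
DoU = (2C + 2 + N − H − X)/2 = (2·5 + 2 + 0 − 9 − 1)/2 = 2/2 = 1.
(Structurally: 1 ring(s) + 0 π bond(s) = 1.)

1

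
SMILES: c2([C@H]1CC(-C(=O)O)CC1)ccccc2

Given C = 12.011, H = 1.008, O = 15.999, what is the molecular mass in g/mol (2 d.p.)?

Molecular formula: C12H14O2.
M = 12×12.011 + 14×1.008 + 2×15.999 = 190.24 g/mol.

190.24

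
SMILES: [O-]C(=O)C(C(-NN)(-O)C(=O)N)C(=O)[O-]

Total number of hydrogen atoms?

7

Hydrogens are implicit in SMILES; fill each atom to its normal valence:
  4 × C: no H
  3 × O: no H
  2 × N: 2 H each → 4
  2 × O (charge -1): no H
  1 × C: 1 H
  1 × N: 1 H
  1 × O: 1 H
  Total hydrogens = 7.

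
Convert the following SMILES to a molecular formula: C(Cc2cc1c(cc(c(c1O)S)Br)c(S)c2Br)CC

Heavy atoms from the SMILES: 2 Br, 14 C, 1 O, 2 S.
Implicit hydrogens by atom environment:
  8 × C (aromatic): no H
  3 × C: 2 H each → 6
  2 × Br: no H
  2 × C (aromatic): 1 H each → 2
  2 × S: 1 H each → 2
  1 × C: 3 H
  1 × O: 1 H
  Total hydrogens = 14.
Molecular formula: C14H14Br2OS2

C14H14Br2OS2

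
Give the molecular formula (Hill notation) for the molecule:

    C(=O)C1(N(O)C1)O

Heavy atoms from the SMILES: 3 C, 1 N, 3 O.
Implicit hydrogens by atom environment:
  2 × O: 1 H each → 2
  1 × C: 2 H
  1 × C: 1 H
  1 × C: no H
  1 × N: no H
  1 × O: no H
  Total hydrogens = 5.
Molecular formula: C3H5NO3

C3H5NO3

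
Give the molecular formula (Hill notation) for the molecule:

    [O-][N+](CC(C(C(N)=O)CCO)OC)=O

Heavy atoms from the SMILES: 7 C, 2 N, 5 O.
Implicit hydrogens by atom environment:
  3 × C: 2 H each → 6
  3 × O: no H
  2 × C: 1 H each → 2
  1 × C: 3 H
  1 × C: no H
  1 × N: 2 H
  1 × N (charge +1): no H
  1 × O: 1 H
  1 × O (charge -1): no H
  Total hydrogens = 14.
Molecular formula: C7H14N2O5

C7H14N2O5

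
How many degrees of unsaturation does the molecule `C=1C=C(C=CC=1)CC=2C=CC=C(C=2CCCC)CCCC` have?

Molecular formula from the SMILES: C21H28.
DoU = (2C + 2 + N − H − X)/2 = (2·21 + 2 + 0 − 28 − 0)/2 = 16/2 = 8.
(Structurally: 2 ring(s) + 6 π bond(s) = 8.)

8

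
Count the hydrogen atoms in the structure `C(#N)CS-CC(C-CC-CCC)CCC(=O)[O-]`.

Hydrogens are implicit in SMILES; fill each atom to its normal valence:
  9 × C: 2 H each → 18
  2 × C: no H
  1 × C: 3 H
  1 × C: 1 H
  1 × N: no H
  1 × O: no H
  1 × O (charge -1): no H
  1 × S: no H
  Total hydrogens = 22.

22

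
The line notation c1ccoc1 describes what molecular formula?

Heavy atoms from the SMILES: 4 C, 1 O.
Implicit hydrogens by atom environment:
  4 × C (aromatic): 1 H each → 4
  1 × O (aromatic): no H
  Total hydrogens = 4.
Molecular formula: C4H4O

C4H4O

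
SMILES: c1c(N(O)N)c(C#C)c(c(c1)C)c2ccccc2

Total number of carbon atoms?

15

The symbol for carbon appears 15 times in the SMILES. Lowercase c denotes aromatic carbon and counts toward C.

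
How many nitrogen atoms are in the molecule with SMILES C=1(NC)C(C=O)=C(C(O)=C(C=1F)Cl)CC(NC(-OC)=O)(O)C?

The symbol for nitrogen appears 2 times in the SMILES.

2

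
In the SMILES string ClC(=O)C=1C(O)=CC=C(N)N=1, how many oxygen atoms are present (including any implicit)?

2

The symbol for oxygen appears 2 times in the SMILES.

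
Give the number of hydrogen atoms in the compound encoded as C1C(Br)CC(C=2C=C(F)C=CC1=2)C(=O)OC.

12

Hydrogens are implicit in SMILES; fill each atom to its normal valence:
  3 × C (aromatic): 1 H each → 3
  3 × C (aromatic): no H
  2 × C: 2 H each → 4
  2 × C: 1 H each → 2
  2 × O: no H
  1 × Br: no H
  1 × C: 3 H
  1 × C: no H
  1 × F: no H
  Total hydrogens = 12.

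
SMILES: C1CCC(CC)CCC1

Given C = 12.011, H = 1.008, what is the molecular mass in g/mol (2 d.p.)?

Molecular formula: C9H18.
M = 9×12.011 + 18×1.008 = 126.24 g/mol.

126.24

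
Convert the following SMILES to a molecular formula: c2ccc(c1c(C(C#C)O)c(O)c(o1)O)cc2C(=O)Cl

Heavy atoms from the SMILES: 14 C, 1 Cl, 5 O.
Implicit hydrogens by atom environment:
  6 × C (aromatic): no H
  4 × C (aromatic): 1 H each → 4
  3 × O: 1 H each → 3
  2 × C: 1 H each → 2
  2 × C: no H
  1 × Cl: no H
  1 × O (aromatic): no H
  1 × O: no H
  Total hydrogens = 9.
Molecular formula: C14H9ClO5

C14H9ClO5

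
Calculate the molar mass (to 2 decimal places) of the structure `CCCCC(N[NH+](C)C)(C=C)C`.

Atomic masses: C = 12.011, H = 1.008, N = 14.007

171.31

Molecular formula: C10H23N2+.
M = 10×12.011 + 23×1.008 + 2×14.007 = 171.31 g/mol.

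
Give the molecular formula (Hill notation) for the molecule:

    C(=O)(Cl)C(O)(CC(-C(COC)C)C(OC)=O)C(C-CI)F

C13H21ClFIO5

Heavy atoms from the SMILES: 13 C, 1 Cl, 1 F, 1 I, 5 O.
Implicit hydrogens by atom environment:
  4 × C: 2 H each → 8
  4 × O: no H
  3 × C: 3 H each → 9
  3 × C: 1 H each → 3
  3 × C: no H
  1 × Cl: no H
  1 × F: no H
  1 × I: no H
  1 × O: 1 H
  Total hydrogens = 21.
Molecular formula: C13H21ClFIO5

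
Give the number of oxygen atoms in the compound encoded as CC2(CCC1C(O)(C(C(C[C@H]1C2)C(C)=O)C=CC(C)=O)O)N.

4

The symbol for oxygen appears 4 times in the SMILES.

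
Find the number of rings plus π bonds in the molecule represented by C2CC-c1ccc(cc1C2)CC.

Molecular formula from the SMILES: C12H16.
DoU = (2C + 2 + N − H − X)/2 = (2·12 + 2 + 0 − 16 − 0)/2 = 10/2 = 5.
(Structurally: 2 ring(s) + 3 π bond(s) = 5.)

5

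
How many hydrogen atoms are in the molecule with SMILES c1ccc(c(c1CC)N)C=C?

13

Hydrogens are implicit in SMILES; fill each atom to its normal valence:
  3 × C (aromatic): 1 H each → 3
  3 × C (aromatic): no H
  2 × C: 2 H each → 4
  1 × C: 3 H
  1 × C: 1 H
  1 × N: 2 H
  Total hydrogens = 13.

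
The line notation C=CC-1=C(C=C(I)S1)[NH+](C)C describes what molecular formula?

C8H11INS+

Heavy atoms from the SMILES: 8 C, 1 I, 1 N, 1 S.
Implicit hydrogens by atom environment:
  3 × C (aromatic): no H
  2 × C: 3 H each → 6
  1 × C: 2 H
  1 × C (aromatic): 1 H
  1 × C: 1 H
  1 × I: no H
  1 × N (charge +1): 1 H
  1 × S (aromatic): no H
  Total hydrogens = 11.
Net charge +1.
Molecular formula: C8H11INS+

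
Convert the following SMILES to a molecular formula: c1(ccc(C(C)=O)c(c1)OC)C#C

C11H10O2

Heavy atoms from the SMILES: 11 C, 2 O.
Implicit hydrogens by atom environment:
  3 × C (aromatic): 1 H each → 3
  3 × C (aromatic): no H
  2 × C: 3 H each → 6
  2 × C: no H
  2 × O: no H
  1 × C: 1 H
  Total hydrogens = 10.
Molecular formula: C11H10O2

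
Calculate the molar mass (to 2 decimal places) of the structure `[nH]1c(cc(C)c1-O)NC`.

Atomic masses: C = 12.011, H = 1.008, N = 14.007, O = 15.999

126.16

Molecular formula: C6H10N2O.
M = 6×12.011 + 10×1.008 + 2×14.007 + 1×15.999 = 126.16 g/mol.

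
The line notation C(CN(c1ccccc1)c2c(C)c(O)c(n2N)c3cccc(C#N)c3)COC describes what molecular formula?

C22H24N4O2

Heavy atoms from the SMILES: 22 C, 4 N, 2 O.
Implicit hydrogens by atom environment:
  9 × C (aromatic): 1 H each → 9
  7 × C (aromatic): no H
  3 × C: 2 H each → 6
  2 × C: 3 H each → 6
  2 × N: no H
  1 × C: no H
  1 × N: 2 H
  1 × N (aromatic): no H
  1 × O: 1 H
  1 × O: no H
  Total hydrogens = 24.
Molecular formula: C22H24N4O2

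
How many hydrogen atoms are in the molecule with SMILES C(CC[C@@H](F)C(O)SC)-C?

15

Hydrogens are implicit in SMILES; fill each atom to its normal valence:
  3 × C: 2 H each → 6
  2 × C: 3 H each → 6
  2 × C: 1 H each → 2
  1 × F: no H
  1 × O: 1 H
  1 × S: no H
  Total hydrogens = 15.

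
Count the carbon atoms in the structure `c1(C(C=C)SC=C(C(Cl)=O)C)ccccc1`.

13

The symbol for carbon appears 13 times in the SMILES. Lowercase c denotes aromatic carbon and counts toward C.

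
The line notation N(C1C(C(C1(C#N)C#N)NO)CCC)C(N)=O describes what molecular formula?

C10H15N5O2

Heavy atoms from the SMILES: 10 C, 5 N, 2 O.
Implicit hydrogens by atom environment:
  4 × C: no H
  3 × C: 1 H each → 3
  2 × C: 2 H each → 4
  2 × N: 1 H each → 2
  2 × N: no H
  1 × C: 3 H
  1 × N: 2 H
  1 × O: 1 H
  1 × O: no H
  Total hydrogens = 15.
Molecular formula: C10H15N5O2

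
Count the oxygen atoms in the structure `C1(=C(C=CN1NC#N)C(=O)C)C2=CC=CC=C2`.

1

The symbol for oxygen appears 1 time in the SMILES.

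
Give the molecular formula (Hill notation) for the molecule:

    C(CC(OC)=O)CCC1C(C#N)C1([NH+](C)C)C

Heavy atoms from the SMILES: 13 C, 2 N, 2 O.
Implicit hydrogens by atom environment:
  4 × C: 3 H each → 12
  4 × C: 2 H each → 8
  3 × C: no H
  2 × C: 1 H each → 2
  2 × O: no H
  1 × N (charge +1): 1 H
  1 × N: no H
  Total hydrogens = 23.
Net charge +1.
Molecular formula: C13H23N2O2+

C13H23N2O2+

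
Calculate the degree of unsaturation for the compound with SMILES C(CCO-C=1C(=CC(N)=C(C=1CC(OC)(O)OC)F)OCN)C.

4

Molecular formula from the SMILES: C15H25FN2O5.
DoU = (2C + 2 + N − H − X)/2 = (2·15 + 2 + 2 − 25 − 1)/2 = 8/2 = 4.
(Structurally: 1 ring(s) + 3 π bond(s) = 4.)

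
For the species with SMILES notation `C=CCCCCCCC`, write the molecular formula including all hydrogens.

C9H18

Heavy atoms from the SMILES: 9 C.
Implicit hydrogens by atom environment:
  7 × C: 2 H each → 14
  1 × C: 3 H
  1 × C: 1 H
  Total hydrogens = 18.
Molecular formula: C9H18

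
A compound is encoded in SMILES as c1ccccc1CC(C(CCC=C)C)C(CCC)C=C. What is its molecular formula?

Heavy atoms from the SMILES: 20 C.
Implicit hydrogens by atom environment:
  7 × C: 2 H each → 14
  5 × C: 1 H each → 5
  5 × C (aromatic): 1 H each → 5
  2 × C: 3 H each → 6
  1 × C (aromatic): no H
  Total hydrogens = 30.
Molecular formula: C20H30

C20H30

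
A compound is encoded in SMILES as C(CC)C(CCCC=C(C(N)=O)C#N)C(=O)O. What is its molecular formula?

Heavy atoms from the SMILES: 12 C, 2 N, 3 O.
Implicit hydrogens by atom environment:
  5 × C: 2 H each → 10
  4 × C: no H
  2 × C: 1 H each → 2
  2 × O: no H
  1 × C: 3 H
  1 × N: 2 H
  1 × N: no H
  1 × O: 1 H
  Total hydrogens = 18.
Molecular formula: C12H18N2O3

C12H18N2O3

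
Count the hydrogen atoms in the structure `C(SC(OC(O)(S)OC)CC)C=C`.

16

Hydrogens are implicit in SMILES; fill each atom to its normal valence:
  3 × C: 2 H each → 6
  2 × C: 3 H each → 6
  2 × C: 1 H each → 2
  2 × O: no H
  1 × C: no H
  1 × O: 1 H
  1 × S: 1 H
  1 × S: no H
  Total hydrogens = 16.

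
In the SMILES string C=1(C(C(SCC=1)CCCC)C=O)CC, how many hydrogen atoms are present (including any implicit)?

Hydrogens are implicit in SMILES; fill each atom to its normal valence:
  5 × C: 2 H each → 10
  4 × C: 1 H each → 4
  2 × C: 3 H each → 6
  1 × C: no H
  1 × O: no H
  1 × S: no H
  Total hydrogens = 20.

20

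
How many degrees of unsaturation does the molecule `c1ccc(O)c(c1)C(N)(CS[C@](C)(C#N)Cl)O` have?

6

Molecular formula from the SMILES: C11H13ClN2O2S.
DoU = (2C + 2 + N − H − X)/2 = (2·11 + 2 + 2 − 13 − 1)/2 = 12/2 = 6.
(Structurally: 1 ring(s) + 5 π bond(s) = 6.)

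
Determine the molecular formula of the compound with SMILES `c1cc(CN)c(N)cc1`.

C7H10N2

Heavy atoms from the SMILES: 7 C, 2 N.
Implicit hydrogens by atom environment:
  4 × C (aromatic): 1 H each → 4
  2 × C (aromatic): no H
  2 × N: 2 H each → 4
  1 × C: 2 H
  Total hydrogens = 10.
Molecular formula: C7H10N2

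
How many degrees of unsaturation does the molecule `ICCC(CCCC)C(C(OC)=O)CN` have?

Molecular formula from the SMILES: C11H22INO2.
DoU = (2C + 2 + N − H − X)/2 = (2·11 + 2 + 1 − 22 − 1)/2 = 2/2 = 1.
(Structurally: 0 ring(s) + 1 π bond(s) = 1.)

1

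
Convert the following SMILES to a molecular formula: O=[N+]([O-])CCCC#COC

Heavy atoms from the SMILES: 6 C, 1 N, 3 O.
Implicit hydrogens by atom environment:
  3 × C: 2 H each → 6
  2 × C: no H
  2 × O: no H
  1 × C: 3 H
  1 × N (charge +1): no H
  1 × O (charge -1): no H
  Total hydrogens = 9.
Molecular formula: C6H9NO3

C6H9NO3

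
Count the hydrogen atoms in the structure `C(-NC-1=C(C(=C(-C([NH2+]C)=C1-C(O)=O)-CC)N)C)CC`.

24

Hydrogens are implicit in SMILES; fill each atom to its normal valence:
  6 × C (aromatic): no H
  4 × C: 3 H each → 12
  3 × C: 2 H each → 6
  1 × C: no H
  1 × N (charge +1): 2 H
  1 × N: 2 H
  1 × N: 1 H
  1 × O: 1 H
  1 × O: no H
  Total hydrogens = 24.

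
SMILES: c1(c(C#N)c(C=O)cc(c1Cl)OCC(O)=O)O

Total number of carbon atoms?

The symbol for carbon appears 10 times in the SMILES. Lowercase c denotes aromatic carbon and counts toward C.

10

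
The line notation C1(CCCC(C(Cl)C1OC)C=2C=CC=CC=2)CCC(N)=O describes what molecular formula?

C17H24ClNO2

Heavy atoms from the SMILES: 17 C, 1 Cl, 1 N, 2 O.
Implicit hydrogens by atom environment:
  5 × C: 2 H each → 10
  5 × C (aromatic): 1 H each → 5
  4 × C: 1 H each → 4
  2 × O: no H
  1 × C: 3 H
  1 × C (aromatic): no H
  1 × C: no H
  1 × Cl: no H
  1 × N: 2 H
  Total hydrogens = 24.
Molecular formula: C17H24ClNO2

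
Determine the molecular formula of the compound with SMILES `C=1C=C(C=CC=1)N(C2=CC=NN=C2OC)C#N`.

Heavy atoms from the SMILES: 12 C, 4 N, 1 O.
Implicit hydrogens by atom environment:
  7 × C (aromatic): 1 H each → 7
  3 × C (aromatic): no H
  2 × N (aromatic): no H
  2 × N: no H
  1 × C: 3 H
  1 × C: no H
  1 × O: no H
  Total hydrogens = 10.
Molecular formula: C12H10N4O

C12H10N4O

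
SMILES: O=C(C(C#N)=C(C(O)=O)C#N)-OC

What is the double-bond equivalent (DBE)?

Molecular formula from the SMILES: C7H4N2O4.
DoU = (2C + 2 + N − H − X)/2 = (2·7 + 2 + 2 − 4 − 0)/2 = 14/2 = 7.
(Structurally: 0 ring(s) + 7 π bond(s) = 7.)

7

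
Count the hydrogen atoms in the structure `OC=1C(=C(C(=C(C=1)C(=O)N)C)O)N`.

Hydrogens are implicit in SMILES; fill each atom to its normal valence:
  5 × C (aromatic): no H
  2 × N: 2 H each → 4
  2 × O: 1 H each → 2
  1 × C: 3 H
  1 × C (aromatic): 1 H
  1 × C: no H
  1 × O: no H
  Total hydrogens = 10.

10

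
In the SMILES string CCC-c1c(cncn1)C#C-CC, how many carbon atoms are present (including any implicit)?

The symbol for carbon appears 11 times in the SMILES. Lowercase c denotes aromatic carbon and counts toward C.

11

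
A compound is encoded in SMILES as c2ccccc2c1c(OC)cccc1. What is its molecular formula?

C13H12O

Heavy atoms from the SMILES: 13 C, 1 O.
Implicit hydrogens by atom environment:
  9 × C (aromatic): 1 H each → 9
  3 × C (aromatic): no H
  1 × C: 3 H
  1 × O: no H
  Total hydrogens = 12.
Molecular formula: C13H12O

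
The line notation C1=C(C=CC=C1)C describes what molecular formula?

Heavy atoms from the SMILES: 7 C.
Implicit hydrogens by atom environment:
  5 × C (aromatic): 1 H each → 5
  1 × C: 3 H
  1 × C (aromatic): no H
  Total hydrogens = 8.
Molecular formula: C7H8

C7H8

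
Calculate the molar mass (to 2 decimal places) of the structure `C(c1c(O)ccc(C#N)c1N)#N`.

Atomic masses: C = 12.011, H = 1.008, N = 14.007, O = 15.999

159.15

Molecular formula: C8H5N3O.
M = 8×12.011 + 5×1.008 + 3×14.007 + 1×15.999 = 159.15 g/mol.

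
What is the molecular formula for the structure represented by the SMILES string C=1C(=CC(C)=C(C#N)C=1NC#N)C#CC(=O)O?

C12H7N3O2

Heavy atoms from the SMILES: 12 C, 3 N, 2 O.
Implicit hydrogens by atom environment:
  5 × C: no H
  4 × C (aromatic): no H
  2 × C (aromatic): 1 H each → 2
  2 × N: no H
  1 × C: 3 H
  1 × N: 1 H
  1 × O: 1 H
  1 × O: no H
  Total hydrogens = 7.
Molecular formula: C12H7N3O2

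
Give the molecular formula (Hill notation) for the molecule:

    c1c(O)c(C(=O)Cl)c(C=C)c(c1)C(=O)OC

Heavy atoms from the SMILES: 11 C, 1 Cl, 4 O.
Implicit hydrogens by atom environment:
  4 × C (aromatic): no H
  3 × O: no H
  2 × C (aromatic): 1 H each → 2
  2 × C: no H
  1 × C: 3 H
  1 × C: 2 H
  1 × C: 1 H
  1 × Cl: no H
  1 × O: 1 H
  Total hydrogens = 9.
Molecular formula: C11H9ClO4

C11H9ClO4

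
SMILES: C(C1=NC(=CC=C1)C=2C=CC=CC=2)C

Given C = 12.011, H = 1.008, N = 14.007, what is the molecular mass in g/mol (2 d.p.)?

183.25

Molecular formula: C13H13N.
M = 13×12.011 + 13×1.008 + 1×14.007 = 183.25 g/mol.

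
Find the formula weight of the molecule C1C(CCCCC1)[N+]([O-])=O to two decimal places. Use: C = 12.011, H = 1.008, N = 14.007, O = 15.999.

Molecular formula: C7H13NO2.
M = 7×12.011 + 13×1.008 + 1×14.007 + 2×15.999 = 143.19 g/mol.

143.19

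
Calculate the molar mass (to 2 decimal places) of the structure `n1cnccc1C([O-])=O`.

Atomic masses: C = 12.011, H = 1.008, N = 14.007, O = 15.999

123.09

Molecular formula: C5H3N2O2-.
M = 5×12.011 + 3×1.008 + 2×14.007 + 2×15.999 = 123.09 g/mol.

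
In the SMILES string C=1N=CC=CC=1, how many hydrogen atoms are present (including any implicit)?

5

Hydrogens are implicit in SMILES; fill each atom to its normal valence:
  5 × C (aromatic): 1 H each → 5
  1 × N (aromatic): no H
  Total hydrogens = 5.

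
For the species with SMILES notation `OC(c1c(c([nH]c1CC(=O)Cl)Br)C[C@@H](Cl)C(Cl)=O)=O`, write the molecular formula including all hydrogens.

Heavy atoms from the SMILES: 1 Br, 10 C, 3 Cl, 1 N, 4 O.
Implicit hydrogens by atom environment:
  4 × C (aromatic): no H
  3 × C: no H
  3 × Cl: no H
  3 × O: no H
  2 × C: 2 H each → 4
  1 × Br: no H
  1 × C: 1 H
  1 × N (aromatic): 1 H
  1 × O: 1 H
  Total hydrogens = 7.
Molecular formula: C10H7BrCl3NO4

C10H7BrCl3NO4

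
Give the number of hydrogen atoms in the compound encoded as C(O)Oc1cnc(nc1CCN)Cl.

10

Hydrogens are implicit in SMILES; fill each atom to its normal valence:
  3 × C: 2 H each → 6
  3 × C (aromatic): no H
  2 × N (aromatic): no H
  1 × C (aromatic): 1 H
  1 × Cl: no H
  1 × N: 2 H
  1 × O: 1 H
  1 × O: no H
  Total hydrogens = 10.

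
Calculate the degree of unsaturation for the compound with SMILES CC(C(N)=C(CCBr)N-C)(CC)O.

1

Molecular formula from the SMILES: C9H19BrN2O.
DoU = (2C + 2 + N − H − X)/2 = (2·9 + 2 + 2 − 19 − 1)/2 = 2/2 = 1.
(Structurally: 0 ring(s) + 1 π bond(s) = 1.)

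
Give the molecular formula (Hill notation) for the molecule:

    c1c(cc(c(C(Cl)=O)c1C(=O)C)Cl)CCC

C12H12Cl2O2

Heavy atoms from the SMILES: 12 C, 2 Cl, 2 O.
Implicit hydrogens by atom environment:
  4 × C (aromatic): no H
  2 × C: 3 H each → 6
  2 × C: 2 H each → 4
  2 × C (aromatic): 1 H each → 2
  2 × C: no H
  2 × Cl: no H
  2 × O: no H
  Total hydrogens = 12.
Molecular formula: C12H12Cl2O2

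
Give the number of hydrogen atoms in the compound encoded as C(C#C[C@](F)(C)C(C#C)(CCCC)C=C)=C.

19

Hydrogens are implicit in SMILES; fill each atom to its normal valence:
  5 × C: 2 H each → 10
  5 × C: no H
  3 × C: 1 H each → 3
  2 × C: 3 H each → 6
  1 × F: no H
  Total hydrogens = 19.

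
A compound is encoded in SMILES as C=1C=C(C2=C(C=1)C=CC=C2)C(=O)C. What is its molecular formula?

Heavy atoms from the SMILES: 12 C, 1 O.
Implicit hydrogens by atom environment:
  7 × C (aromatic): 1 H each → 7
  3 × C (aromatic): no H
  1 × C: 3 H
  1 × C: no H
  1 × O: no H
  Total hydrogens = 10.
Molecular formula: C12H10O

C12H10O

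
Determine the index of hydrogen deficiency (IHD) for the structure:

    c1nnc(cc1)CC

4

Molecular formula from the SMILES: C6H8N2.
DoU = (2C + 2 + N − H − X)/2 = (2·6 + 2 + 2 − 8 − 0)/2 = 8/2 = 4.
(Structurally: 1 ring(s) + 3 π bond(s) = 4.)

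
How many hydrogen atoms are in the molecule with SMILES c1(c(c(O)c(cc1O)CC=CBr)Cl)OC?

Hydrogens are implicit in SMILES; fill each atom to its normal valence:
  5 × C (aromatic): no H
  2 × C: 1 H each → 2
  2 × O: 1 H each → 2
  1 × Br: no H
  1 × C: 3 H
  1 × C: 2 H
  1 × C (aromatic): 1 H
  1 × Cl: no H
  1 × O: no H
  Total hydrogens = 10.

10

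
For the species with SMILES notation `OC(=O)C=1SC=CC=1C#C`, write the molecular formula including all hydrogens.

Heavy atoms from the SMILES: 7 C, 2 O, 1 S.
Implicit hydrogens by atom environment:
  2 × C (aromatic): 1 H each → 2
  2 × C (aromatic): no H
  2 × C: no H
  1 × C: 1 H
  1 × O: 1 H
  1 × O: no H
  1 × S (aromatic): no H
  Total hydrogens = 4.
Molecular formula: C7H4O2S

C7H4O2S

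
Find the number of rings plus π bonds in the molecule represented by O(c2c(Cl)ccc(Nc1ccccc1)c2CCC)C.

Molecular formula from the SMILES: C16H18ClNO.
DoU = (2C + 2 + N − H − X)/2 = (2·16 + 2 + 1 − 18 − 1)/2 = 16/2 = 8.
(Structurally: 2 ring(s) + 6 π bond(s) = 8.)

8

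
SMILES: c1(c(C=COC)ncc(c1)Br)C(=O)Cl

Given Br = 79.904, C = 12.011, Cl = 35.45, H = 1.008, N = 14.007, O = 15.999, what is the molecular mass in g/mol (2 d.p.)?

276.51

Molecular formula: C9H7BrClNO2.
M = 1×79.904 + 9×12.011 + 1×35.45 + 7×1.008 + 1×14.007 + 2×15.999 = 276.51 g/mol.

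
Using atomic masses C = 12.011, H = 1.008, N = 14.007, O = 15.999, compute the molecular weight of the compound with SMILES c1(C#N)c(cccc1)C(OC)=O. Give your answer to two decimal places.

161.16

Molecular formula: C9H7NO2.
M = 9×12.011 + 7×1.008 + 1×14.007 + 2×15.999 = 161.16 g/mol.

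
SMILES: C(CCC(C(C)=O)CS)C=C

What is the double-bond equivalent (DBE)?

Molecular formula from the SMILES: C9H16OS.
DoU = (2C + 2 + N − H − X)/2 = (2·9 + 2 + 0 − 16 − 0)/2 = 4/2 = 2.
(Structurally: 0 ring(s) + 2 π bond(s) = 2.)

2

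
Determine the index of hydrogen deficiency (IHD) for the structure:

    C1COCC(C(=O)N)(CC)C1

Molecular formula from the SMILES: C8H15NO2.
DoU = (2C + 2 + N − H − X)/2 = (2·8 + 2 + 1 − 15 − 0)/2 = 4/2 = 2.
(Structurally: 1 ring(s) + 1 π bond(s) = 2.)

2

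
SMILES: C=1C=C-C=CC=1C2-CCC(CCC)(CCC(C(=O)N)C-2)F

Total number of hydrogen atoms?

26

Hydrogens are implicit in SMILES; fill each atom to its normal valence:
  7 × C: 2 H each → 14
  5 × C (aromatic): 1 H each → 5
  2 × C: 1 H each → 2
  2 × C: no H
  1 × C: 3 H
  1 × C (aromatic): no H
  1 × F: no H
  1 × N: 2 H
  1 × O: no H
  Total hydrogens = 26.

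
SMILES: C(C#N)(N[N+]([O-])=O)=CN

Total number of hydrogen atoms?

4

Hydrogens are implicit in SMILES; fill each atom to its normal valence:
  2 × C: no H
  1 × C: 1 H
  1 × N: 2 H
  1 × N: 1 H
  1 × N: no H
  1 × N (charge +1): no H
  1 × O: no H
  1 × O (charge -1): no H
  Total hydrogens = 4.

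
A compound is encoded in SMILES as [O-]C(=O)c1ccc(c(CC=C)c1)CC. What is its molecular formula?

C12H13O2-

Heavy atoms from the SMILES: 12 C, 2 O.
Implicit hydrogens by atom environment:
  3 × C: 2 H each → 6
  3 × C (aromatic): 1 H each → 3
  3 × C (aromatic): no H
  1 × C: 3 H
  1 × C: 1 H
  1 × C: no H
  1 × O: no H
  1 × O (charge -1): no H
  Total hydrogens = 13.
Net charge -1.
Molecular formula: C12H13O2-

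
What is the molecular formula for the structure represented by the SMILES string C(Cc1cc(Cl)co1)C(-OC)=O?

Heavy atoms from the SMILES: 8 C, 1 Cl, 3 O.
Implicit hydrogens by atom environment:
  2 × C: 2 H each → 4
  2 × C (aromatic): 1 H each → 2
  2 × C (aromatic): no H
  2 × O: no H
  1 × C: 3 H
  1 × C: no H
  1 × Cl: no H
  1 × O (aromatic): no H
  Total hydrogens = 9.
Molecular formula: C8H9ClO3

C8H9ClO3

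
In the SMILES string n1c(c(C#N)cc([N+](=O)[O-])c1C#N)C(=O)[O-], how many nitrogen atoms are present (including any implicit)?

4

The symbol for nitrogen appears 4 times in the SMILES.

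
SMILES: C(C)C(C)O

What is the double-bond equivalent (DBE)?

0

Molecular formula from the SMILES: C4H10O.
DoU = (2C + 2 + N − H − X)/2 = (2·4 + 2 + 0 − 10 − 0)/2 = 0/2 = 0.
(Structurally: 0 ring(s) + 0 π bond(s) = 0.)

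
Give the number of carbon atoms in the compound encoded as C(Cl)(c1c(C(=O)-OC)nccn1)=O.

The symbol for carbon appears 7 times in the SMILES. Lowercase c denotes aromatic carbon and counts toward C.

7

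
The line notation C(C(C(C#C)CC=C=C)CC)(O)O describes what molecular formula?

Heavy atoms from the SMILES: 11 C, 2 O.
Implicit hydrogens by atom environment:
  5 × C: 1 H each → 5
  3 × C: 2 H each → 6
  2 × C: no H
  2 × O: 1 H each → 2
  1 × C: 3 H
  Total hydrogens = 16.
Molecular formula: C11H16O2

C11H16O2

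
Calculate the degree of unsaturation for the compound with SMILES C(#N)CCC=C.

3

Molecular formula from the SMILES: C5H7N.
DoU = (2C + 2 + N − H − X)/2 = (2·5 + 2 + 1 − 7 − 0)/2 = 6/2 = 3.
(Structurally: 0 ring(s) + 3 π bond(s) = 3.)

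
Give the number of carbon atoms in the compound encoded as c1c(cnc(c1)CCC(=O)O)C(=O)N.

9

The symbol for carbon appears 9 times in the SMILES. Lowercase c denotes aromatic carbon and counts toward C.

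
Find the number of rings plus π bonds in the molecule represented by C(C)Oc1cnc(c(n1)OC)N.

Molecular formula from the SMILES: C7H11N3O2.
DoU = (2C + 2 + N − H − X)/2 = (2·7 + 2 + 3 − 11 − 0)/2 = 8/2 = 4.
(Structurally: 1 ring(s) + 3 π bond(s) = 4.)

4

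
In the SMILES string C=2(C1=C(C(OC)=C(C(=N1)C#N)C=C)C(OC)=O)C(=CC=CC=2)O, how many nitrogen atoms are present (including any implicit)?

The symbol for nitrogen appears 2 times in the SMILES.

2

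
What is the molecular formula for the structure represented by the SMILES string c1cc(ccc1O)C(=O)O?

Heavy atoms from the SMILES: 7 C, 3 O.
Implicit hydrogens by atom environment:
  4 × C (aromatic): 1 H each → 4
  2 × C (aromatic): no H
  2 × O: 1 H each → 2
  1 × C: no H
  1 × O: no H
  Total hydrogens = 6.
Molecular formula: C7H6O3

C7H6O3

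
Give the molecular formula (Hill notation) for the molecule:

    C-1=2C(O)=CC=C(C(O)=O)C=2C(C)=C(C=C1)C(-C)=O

Heavy atoms from the SMILES: 14 C, 4 O.
Implicit hydrogens by atom environment:
  6 × C (aromatic): no H
  4 × C (aromatic): 1 H each → 4
  2 × C: 3 H each → 6
  2 × C: no H
  2 × O: 1 H each → 2
  2 × O: no H
  Total hydrogens = 12.
Molecular formula: C14H12O4

C14H12O4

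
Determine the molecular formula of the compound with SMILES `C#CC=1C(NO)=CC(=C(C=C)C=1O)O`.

C10H9NO3

Heavy atoms from the SMILES: 10 C, 1 N, 3 O.
Implicit hydrogens by atom environment:
  5 × C (aromatic): no H
  3 × O: 1 H each → 3
  2 × C: 1 H each → 2
  1 × C: 2 H
  1 × C (aromatic): 1 H
  1 × C: no H
  1 × N: 1 H
  Total hydrogens = 9.
Molecular formula: C10H9NO3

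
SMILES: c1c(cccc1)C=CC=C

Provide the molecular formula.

Heavy atoms from the SMILES: 10 C.
Implicit hydrogens by atom environment:
  5 × C (aromatic): 1 H each → 5
  3 × C: 1 H each → 3
  1 × C: 2 H
  1 × C (aromatic): no H
  Total hydrogens = 10.
Molecular formula: C10H10

C10H10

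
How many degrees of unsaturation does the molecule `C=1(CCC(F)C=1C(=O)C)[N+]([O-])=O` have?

Molecular formula from the SMILES: C7H8FNO3.
DoU = (2C + 2 + N − H − X)/2 = (2·7 + 2 + 1 − 8 − 1)/2 = 8/2 = 4.
(Structurally: 1 ring(s) + 3 π bond(s) = 4.)

4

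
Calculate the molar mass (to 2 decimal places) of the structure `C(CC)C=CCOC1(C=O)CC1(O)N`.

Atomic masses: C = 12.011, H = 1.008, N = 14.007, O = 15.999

199.25

Molecular formula: C10H17NO3.
M = 10×12.011 + 17×1.008 + 1×14.007 + 3×15.999 = 199.25 g/mol.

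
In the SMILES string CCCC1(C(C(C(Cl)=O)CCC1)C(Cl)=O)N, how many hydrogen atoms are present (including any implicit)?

17

Hydrogens are implicit in SMILES; fill each atom to its normal valence:
  5 × C: 2 H each → 10
  3 × C: no H
  2 × C: 1 H each → 2
  2 × Cl: no H
  2 × O: no H
  1 × C: 3 H
  1 × N: 2 H
  Total hydrogens = 17.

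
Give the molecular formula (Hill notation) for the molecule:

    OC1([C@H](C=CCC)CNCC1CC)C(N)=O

C12H22N2O2

Heavy atoms from the SMILES: 12 C, 2 N, 2 O.
Implicit hydrogens by atom environment:
  4 × C: 2 H each → 8
  4 × C: 1 H each → 4
  2 × C: 3 H each → 6
  2 × C: no H
  1 × N: 2 H
  1 × N: 1 H
  1 × O: 1 H
  1 × O: no H
  Total hydrogens = 22.
Molecular formula: C12H22N2O2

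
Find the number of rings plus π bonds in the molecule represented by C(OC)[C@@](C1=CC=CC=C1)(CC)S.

Molecular formula from the SMILES: C11H16OS.
DoU = (2C + 2 + N − H − X)/2 = (2·11 + 2 + 0 − 16 − 0)/2 = 8/2 = 4.
(Structurally: 1 ring(s) + 3 π bond(s) = 4.)

4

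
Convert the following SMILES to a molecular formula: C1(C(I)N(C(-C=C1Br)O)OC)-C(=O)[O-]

C7H8BrINO4-

Heavy atoms from the SMILES: 1 Br, 7 C, 1 I, 1 N, 4 O.
Implicit hydrogens by atom environment:
  4 × C: 1 H each → 4
  2 × C: no H
  2 × O: no H
  1 × Br: no H
  1 × C: 3 H
  1 × I: no H
  1 × N: no H
  1 × O: 1 H
  1 × O (charge -1): no H
  Total hydrogens = 8.
Net charge -1.
Molecular formula: C7H8BrINO4-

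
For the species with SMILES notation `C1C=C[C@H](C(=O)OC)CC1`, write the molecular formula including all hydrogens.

C8H12O2

Heavy atoms from the SMILES: 8 C, 2 O.
Implicit hydrogens by atom environment:
  3 × C: 2 H each → 6
  3 × C: 1 H each → 3
  2 × O: no H
  1 × C: 3 H
  1 × C: no H
  Total hydrogens = 12.
Molecular formula: C8H12O2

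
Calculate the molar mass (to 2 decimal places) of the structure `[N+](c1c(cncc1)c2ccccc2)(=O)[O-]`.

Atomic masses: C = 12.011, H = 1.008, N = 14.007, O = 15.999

Molecular formula: C11H8N2O2.
M = 11×12.011 + 8×1.008 + 2×14.007 + 2×15.999 = 200.20 g/mol.

200.20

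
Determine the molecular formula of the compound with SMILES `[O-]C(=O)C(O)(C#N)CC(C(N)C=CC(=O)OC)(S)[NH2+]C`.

Heavy atoms from the SMILES: 11 C, 3 N, 5 O, 1 S.
Implicit hydrogens by atom environment:
  5 × C: no H
  3 × C: 1 H each → 3
  3 × O: no H
  2 × C: 3 H each → 6
  1 × C: 2 H
  1 × N (charge +1): 2 H
  1 × N: 2 H
  1 × N: no H
  1 × O: 1 H
  1 × O (charge -1): no H
  1 × S: 1 H
  Total hydrogens = 17.
Molecular formula: C11H17N3O5S

C11H17N3O5S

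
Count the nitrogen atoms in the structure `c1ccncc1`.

1

The symbol for nitrogen appears 1 time in the SMILES.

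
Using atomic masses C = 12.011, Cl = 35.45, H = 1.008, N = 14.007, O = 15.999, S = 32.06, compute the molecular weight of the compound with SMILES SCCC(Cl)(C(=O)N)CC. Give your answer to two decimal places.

181.68

Molecular formula: C6H12ClNOS.
M = 6×12.011 + 1×35.45 + 12×1.008 + 1×14.007 + 1×15.999 + 1×32.06 = 181.68 g/mol.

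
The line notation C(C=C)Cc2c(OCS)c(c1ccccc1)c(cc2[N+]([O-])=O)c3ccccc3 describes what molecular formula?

C23H21NO3S

Heavy atoms from the SMILES: 23 C, 1 N, 3 O, 1 S.
Implicit hydrogens by atom environment:
  11 × C (aromatic): 1 H each → 11
  7 × C (aromatic): no H
  4 × C: 2 H each → 8
  2 × O: no H
  1 × C: 1 H
  1 × N (charge +1): no H
  1 × O (charge -1): no H
  1 × S: 1 H
  Total hydrogens = 21.
Molecular formula: C23H21NO3S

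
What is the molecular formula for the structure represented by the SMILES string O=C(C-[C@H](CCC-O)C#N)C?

C8H13NO2

Heavy atoms from the SMILES: 8 C, 1 N, 2 O.
Implicit hydrogens by atom environment:
  4 × C: 2 H each → 8
  2 × C: no H
  1 × C: 3 H
  1 × C: 1 H
  1 × N: no H
  1 × O: 1 H
  1 × O: no H
  Total hydrogens = 13.
Molecular formula: C8H13NO2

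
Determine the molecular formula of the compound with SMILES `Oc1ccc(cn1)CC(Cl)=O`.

Heavy atoms from the SMILES: 7 C, 1 Cl, 1 N, 2 O.
Implicit hydrogens by atom environment:
  3 × C (aromatic): 1 H each → 3
  2 × C (aromatic): no H
  1 × C: 2 H
  1 × C: no H
  1 × Cl: no H
  1 × N (aromatic): no H
  1 × O: 1 H
  1 × O: no H
  Total hydrogens = 6.
Molecular formula: C7H6ClNO2

C7H6ClNO2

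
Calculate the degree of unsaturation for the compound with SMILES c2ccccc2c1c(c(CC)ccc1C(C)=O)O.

Molecular formula from the SMILES: C16H16O2.
DoU = (2C + 2 + N − H − X)/2 = (2·16 + 2 + 0 − 16 − 0)/2 = 18/2 = 9.
(Structurally: 2 ring(s) + 7 π bond(s) = 9.)

9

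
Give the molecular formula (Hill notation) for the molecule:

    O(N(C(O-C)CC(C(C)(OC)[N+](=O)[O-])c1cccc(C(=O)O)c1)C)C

Heavy atoms from the SMILES: 16 C, 2 N, 7 O.
Implicit hydrogens by atom environment:
  5 × C: 3 H each → 15
  5 × O: no H
  4 × C (aromatic): 1 H each → 4
  2 × C: 1 H each → 2
  2 × C: no H
  2 × C (aromatic): no H
  1 × C: 2 H
  1 × N: no H
  1 × N (charge +1): no H
  1 × O: 1 H
  1 × O (charge -1): no H
  Total hydrogens = 24.
Molecular formula: C16H24N2O7

C16H24N2O7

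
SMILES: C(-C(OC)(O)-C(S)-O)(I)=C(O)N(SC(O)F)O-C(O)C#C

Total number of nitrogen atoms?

The symbol for nitrogen appears 1 time in the SMILES.

1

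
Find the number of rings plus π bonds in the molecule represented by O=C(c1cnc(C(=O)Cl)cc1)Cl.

6

Molecular formula from the SMILES: C7H3Cl2NO2.
DoU = (2C + 2 + N − H − X)/2 = (2·7 + 2 + 1 − 3 − 2)/2 = 12/2 = 6.
(Structurally: 1 ring(s) + 5 π bond(s) = 6.)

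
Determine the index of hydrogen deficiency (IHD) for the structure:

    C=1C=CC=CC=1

Molecular formula from the SMILES: C6H6.
DoU = (2C + 2 + N − H − X)/2 = (2·6 + 2 + 0 − 6 − 0)/2 = 8/2 = 4.
(Structurally: 1 ring(s) + 3 π bond(s) = 4.)

4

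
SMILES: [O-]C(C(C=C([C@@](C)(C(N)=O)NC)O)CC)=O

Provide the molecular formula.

Heavy atoms from the SMILES: 10 C, 2 N, 4 O.
Implicit hydrogens by atom environment:
  4 × C: no H
  3 × C: 3 H each → 9
  2 × C: 1 H each → 2
  2 × O: no H
  1 × C: 2 H
  1 × N: 2 H
  1 × N: 1 H
  1 × O: 1 H
  1 × O (charge -1): no H
  Total hydrogens = 17.
Net charge -1.
Molecular formula: C10H17N2O4-

C10H17N2O4-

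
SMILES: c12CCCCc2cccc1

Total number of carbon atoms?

10

The symbol for carbon appears 10 times in the SMILES. Lowercase c denotes aromatic carbon and counts toward C.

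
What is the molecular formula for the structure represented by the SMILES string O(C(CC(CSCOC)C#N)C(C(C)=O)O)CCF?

Heavy atoms from the SMILES: 12 C, 1 F, 1 N, 4 O, 1 S.
Implicit hydrogens by atom environment:
  5 × C: 2 H each → 10
  3 × C: 1 H each → 3
  3 × O: no H
  2 × C: 3 H each → 6
  2 × C: no H
  1 × F: no H
  1 × N: no H
  1 × O: 1 H
  1 × S: no H
  Total hydrogens = 20.
Molecular formula: C12H20FNO4S

C12H20FNO4S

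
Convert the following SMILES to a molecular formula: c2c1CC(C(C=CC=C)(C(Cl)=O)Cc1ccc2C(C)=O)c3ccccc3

C23H21ClO2

Heavy atoms from the SMILES: 23 C, 1 Cl, 2 O.
Implicit hydrogens by atom environment:
  8 × C (aromatic): 1 H each → 8
  4 × C: 1 H each → 4
  4 × C (aromatic): no H
  3 × C: 2 H each → 6
  3 × C: no H
  2 × O: no H
  1 × C: 3 H
  1 × Cl: no H
  Total hydrogens = 21.
Molecular formula: C23H21ClO2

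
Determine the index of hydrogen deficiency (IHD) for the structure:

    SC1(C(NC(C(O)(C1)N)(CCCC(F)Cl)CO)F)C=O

2

Molecular formula from the SMILES: C11H19ClF2N2O3S.
DoU = (2C + 2 + N − H − X)/2 = (2·11 + 2 + 2 − 19 − 3)/2 = 4/2 = 2.
(Structurally: 1 ring(s) + 1 π bond(s) = 2.)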